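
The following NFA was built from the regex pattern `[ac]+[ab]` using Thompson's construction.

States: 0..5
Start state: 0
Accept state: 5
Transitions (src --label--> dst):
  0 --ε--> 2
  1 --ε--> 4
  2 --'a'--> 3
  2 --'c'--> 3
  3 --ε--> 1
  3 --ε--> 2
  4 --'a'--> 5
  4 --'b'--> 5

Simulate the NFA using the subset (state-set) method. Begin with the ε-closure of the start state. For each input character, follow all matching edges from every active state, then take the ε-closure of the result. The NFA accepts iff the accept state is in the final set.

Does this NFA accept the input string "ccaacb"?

Answer: ACCEPT

Trace:
initial (ε-close {0}): {0,2}
'c' @ 1: {1,2,3,4}
'c' @ 2: {1,2,3,4}
'a' @ 3: {1,2,3,4,5}  ✓accept
'a' @ 4: {1,2,3,4,5}  ✓accept
'c' @ 5: {1,2,3,4}
'b' @ 6: {5}  ✓accept
end set {5} — state 5 in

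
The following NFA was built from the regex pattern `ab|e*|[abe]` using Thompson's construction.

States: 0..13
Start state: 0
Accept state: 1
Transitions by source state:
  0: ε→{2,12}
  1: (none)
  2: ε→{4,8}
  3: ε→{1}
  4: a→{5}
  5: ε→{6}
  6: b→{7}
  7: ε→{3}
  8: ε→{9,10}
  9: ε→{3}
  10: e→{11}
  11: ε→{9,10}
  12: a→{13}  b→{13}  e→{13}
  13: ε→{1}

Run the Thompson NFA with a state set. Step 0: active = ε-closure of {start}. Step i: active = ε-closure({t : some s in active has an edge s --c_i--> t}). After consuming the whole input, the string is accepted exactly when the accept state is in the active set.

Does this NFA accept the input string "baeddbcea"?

S₀ = ε-closure({0}) = {0,1,2,3,4,8,9,10,12}
'b' @ 1: {1,13}  [accepting]
'a' @ 2: {}  — state set empty
rest 'eddbcea' ignored (set empty)
final: {}; accept 1 not in set

Answer: REJECT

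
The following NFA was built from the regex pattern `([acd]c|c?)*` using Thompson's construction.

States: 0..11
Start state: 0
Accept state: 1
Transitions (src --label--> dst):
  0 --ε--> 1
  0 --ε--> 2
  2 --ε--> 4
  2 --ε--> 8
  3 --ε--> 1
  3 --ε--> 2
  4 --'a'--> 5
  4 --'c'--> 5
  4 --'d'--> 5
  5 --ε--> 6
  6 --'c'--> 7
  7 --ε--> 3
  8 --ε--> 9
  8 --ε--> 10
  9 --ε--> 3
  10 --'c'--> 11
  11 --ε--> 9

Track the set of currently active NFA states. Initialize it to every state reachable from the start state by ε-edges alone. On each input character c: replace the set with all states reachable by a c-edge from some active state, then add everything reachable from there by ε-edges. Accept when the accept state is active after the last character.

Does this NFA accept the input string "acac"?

Answer: ACCEPT

Steps:
S₀ = ε-closure({0}) = {0,1,2,3,4,8,9,10}
'a' @ 1: {5,6}
'c' @ 2: {1,2,3,4,7,8,9,10}  ✓accept
'a' @ 3: {5,6}
'c' @ 4: {1,2,3,4,7,8,9,10}  ✓accept
after full input: {1,2,3,4,7,8,9,10}  (accept=1 in)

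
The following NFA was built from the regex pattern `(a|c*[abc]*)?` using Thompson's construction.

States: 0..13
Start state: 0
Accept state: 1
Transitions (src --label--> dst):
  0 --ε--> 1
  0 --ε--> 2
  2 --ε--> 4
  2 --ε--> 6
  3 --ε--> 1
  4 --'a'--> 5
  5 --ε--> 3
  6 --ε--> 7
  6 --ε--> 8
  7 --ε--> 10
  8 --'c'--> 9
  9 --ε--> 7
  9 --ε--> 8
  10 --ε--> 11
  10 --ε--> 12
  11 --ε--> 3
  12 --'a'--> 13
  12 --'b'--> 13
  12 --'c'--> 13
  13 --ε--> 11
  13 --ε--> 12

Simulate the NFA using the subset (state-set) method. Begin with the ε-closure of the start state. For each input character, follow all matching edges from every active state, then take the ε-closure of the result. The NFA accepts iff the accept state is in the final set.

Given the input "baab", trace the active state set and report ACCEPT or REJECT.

S₀ = ε-closure({0}) = {0,1,2,3,4,6,7,8,10,11,12}
'b' @ 1: {1,3,11,12,13}  ✓accept
'a' @ 2: {1,3,11,12,13}  ✓accept
'a' @ 3: {1,3,11,12,13}  ✓accept
'b' @ 4: {1,3,11,12,13}  ✓accept
end set {1,3,11,12,13} — state 1 in

Answer: ACCEPT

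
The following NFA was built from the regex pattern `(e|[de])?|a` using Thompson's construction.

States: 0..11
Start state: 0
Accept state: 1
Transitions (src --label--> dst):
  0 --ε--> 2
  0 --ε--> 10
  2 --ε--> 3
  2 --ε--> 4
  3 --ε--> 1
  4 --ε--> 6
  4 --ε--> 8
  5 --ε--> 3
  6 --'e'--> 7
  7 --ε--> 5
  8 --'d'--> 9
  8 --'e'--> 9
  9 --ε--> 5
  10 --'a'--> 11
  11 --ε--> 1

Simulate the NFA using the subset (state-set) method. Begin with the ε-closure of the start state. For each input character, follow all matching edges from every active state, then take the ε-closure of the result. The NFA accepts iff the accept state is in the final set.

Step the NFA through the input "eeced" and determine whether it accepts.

Answer: REJECT

Trace:
initial (ε-close {0}): {0,1,2,3,4,6,8,10}
'e' @ 1: {1,3,5,7,9}  ✓accept
'e' @ 2: {}  — no active states
rest 'ced' ignored (set empty)
end set {} — state 1 not in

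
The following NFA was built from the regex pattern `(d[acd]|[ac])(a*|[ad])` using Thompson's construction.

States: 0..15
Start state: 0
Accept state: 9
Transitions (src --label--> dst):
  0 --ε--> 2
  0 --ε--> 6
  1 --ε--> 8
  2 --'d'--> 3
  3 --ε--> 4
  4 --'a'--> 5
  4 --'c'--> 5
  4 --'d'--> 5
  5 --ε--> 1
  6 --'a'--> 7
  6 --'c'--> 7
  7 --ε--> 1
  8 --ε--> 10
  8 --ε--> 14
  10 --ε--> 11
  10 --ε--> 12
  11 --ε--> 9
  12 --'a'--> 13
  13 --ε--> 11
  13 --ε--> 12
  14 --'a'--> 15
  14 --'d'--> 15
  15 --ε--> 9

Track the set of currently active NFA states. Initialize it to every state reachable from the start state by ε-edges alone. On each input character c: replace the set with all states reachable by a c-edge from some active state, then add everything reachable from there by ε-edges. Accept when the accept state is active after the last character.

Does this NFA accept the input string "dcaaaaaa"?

initial (ε-close {0}): {0,2,6}
'd' @ 1: {3,4}
'c' @ 2: {1,5,8,9,10,11,12,14}  ✓accept
'a' @ 3: {9,11,12,13,15}  ✓accept
'a' @ 4: {9,11,12,13}  ✓accept
'a' @ 5: {9,11,12,13}  ✓accept
'a' @ 6: {9,11,12,13}  ✓accept
'a' @ 7: {9,11,12,13}  ✓accept
'a' @ 8: {9,11,12,13}  ✓accept
final: {9,11,12,13}; accept 9 in set

Answer: ACCEPT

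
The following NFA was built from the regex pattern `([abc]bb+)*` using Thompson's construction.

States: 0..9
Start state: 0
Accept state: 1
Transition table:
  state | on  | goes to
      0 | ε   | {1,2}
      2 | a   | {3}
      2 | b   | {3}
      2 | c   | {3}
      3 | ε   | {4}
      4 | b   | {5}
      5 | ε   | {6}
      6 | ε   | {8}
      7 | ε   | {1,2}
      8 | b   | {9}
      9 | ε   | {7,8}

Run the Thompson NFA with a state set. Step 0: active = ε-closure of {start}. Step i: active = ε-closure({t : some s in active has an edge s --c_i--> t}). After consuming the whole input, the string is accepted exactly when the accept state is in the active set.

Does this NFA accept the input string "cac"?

Answer: REJECT

Steps:
S₀ = ε-closure({0}) = {0,1,2}
'c' @ 1: {3,4}
'a' @ 2: {}  — state set empty
rest 'c' ignored (set empty)
after full input: {}  (accept=1 not in)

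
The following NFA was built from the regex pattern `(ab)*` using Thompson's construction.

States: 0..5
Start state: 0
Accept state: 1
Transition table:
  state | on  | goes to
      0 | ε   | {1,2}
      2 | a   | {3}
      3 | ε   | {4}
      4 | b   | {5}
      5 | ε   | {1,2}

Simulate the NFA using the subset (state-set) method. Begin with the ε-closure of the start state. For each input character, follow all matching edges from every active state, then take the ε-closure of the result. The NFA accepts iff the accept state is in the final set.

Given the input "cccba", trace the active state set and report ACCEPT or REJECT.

start: ε-closure({0}) = {0,1,2}
'c' @ 1: {}  — state set empty
rest 'ccba' ignored (set empty)
end set {} — state 1 not in

Answer: REJECT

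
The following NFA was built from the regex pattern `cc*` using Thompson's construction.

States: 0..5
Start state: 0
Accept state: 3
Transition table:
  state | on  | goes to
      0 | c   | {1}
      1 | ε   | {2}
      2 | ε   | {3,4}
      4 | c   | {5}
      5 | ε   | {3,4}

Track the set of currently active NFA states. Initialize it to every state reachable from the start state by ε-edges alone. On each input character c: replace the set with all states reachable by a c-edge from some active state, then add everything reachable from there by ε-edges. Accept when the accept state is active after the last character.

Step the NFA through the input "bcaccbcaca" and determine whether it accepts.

Answer: REJECT

Trace:
start: ε-closure({0}) = {0}
'b' @ 1: {}  — no active states
rest 'caccbcaca' ignored (set empty)
end set {} — state 3 not in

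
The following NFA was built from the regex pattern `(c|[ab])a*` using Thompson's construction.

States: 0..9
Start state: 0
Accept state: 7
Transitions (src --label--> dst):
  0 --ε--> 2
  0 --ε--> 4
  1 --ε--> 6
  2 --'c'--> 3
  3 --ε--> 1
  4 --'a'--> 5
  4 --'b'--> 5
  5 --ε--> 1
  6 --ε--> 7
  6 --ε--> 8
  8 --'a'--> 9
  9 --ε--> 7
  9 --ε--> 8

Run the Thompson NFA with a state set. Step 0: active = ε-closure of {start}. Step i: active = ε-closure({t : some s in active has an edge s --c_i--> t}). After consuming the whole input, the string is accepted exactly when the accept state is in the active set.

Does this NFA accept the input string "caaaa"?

Answer: ACCEPT

Steps:
initial (ε-close {0}): {0,2,4}
'c' @ 1: {1,3,6,7,8}  ✓accept
'a' @ 2: {7,8,9}  ✓accept
'a' @ 3: {7,8,9}  ✓accept
'a' @ 4: {7,8,9}  ✓accept
'a' @ 5: {7,8,9}  ✓accept
end set {7,8,9} — state 7 in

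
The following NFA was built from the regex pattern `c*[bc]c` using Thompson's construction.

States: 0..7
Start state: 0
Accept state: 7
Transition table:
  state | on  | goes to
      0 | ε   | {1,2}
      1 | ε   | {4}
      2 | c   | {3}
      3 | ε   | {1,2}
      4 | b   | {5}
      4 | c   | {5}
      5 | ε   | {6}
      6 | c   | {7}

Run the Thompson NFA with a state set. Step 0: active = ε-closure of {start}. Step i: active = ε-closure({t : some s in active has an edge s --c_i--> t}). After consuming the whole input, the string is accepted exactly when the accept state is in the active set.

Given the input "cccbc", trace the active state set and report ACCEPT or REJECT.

Answer: ACCEPT

Steps:
start: ε-closure({0}) = {0,1,2,4}
'c' @ 1: {1,2,3,4,5,6}
'c' @ 2: {1,2,3,4,5,6,7}  [accepting]
'c' @ 3: {1,2,3,4,5,6,7}  [accepting]
'b' @ 4: {5,6}
'c' @ 5: {7}  [accepting]
after full input: {7}  (accept=7 in)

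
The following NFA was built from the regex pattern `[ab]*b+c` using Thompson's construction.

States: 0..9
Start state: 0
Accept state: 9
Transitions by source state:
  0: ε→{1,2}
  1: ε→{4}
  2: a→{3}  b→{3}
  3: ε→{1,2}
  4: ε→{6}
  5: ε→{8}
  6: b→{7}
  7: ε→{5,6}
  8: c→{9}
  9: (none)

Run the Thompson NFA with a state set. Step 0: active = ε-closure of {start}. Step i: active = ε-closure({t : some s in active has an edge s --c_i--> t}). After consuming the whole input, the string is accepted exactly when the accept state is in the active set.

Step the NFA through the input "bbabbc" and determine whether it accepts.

start: ε-closure({0}) = {0,1,2,4,6}
'b' @ 1: {1,2,3,4,5,6,7,8}
'b' @ 2: {1,2,3,4,5,6,7,8}
'a' @ 3: {1,2,3,4,6}
'b' @ 4: {1,2,3,4,5,6,7,8}
'b' @ 5: {1,2,3,4,5,6,7,8}
'c' @ 6: {9}  [accepting]
end set {9} — state 9 in

Answer: ACCEPT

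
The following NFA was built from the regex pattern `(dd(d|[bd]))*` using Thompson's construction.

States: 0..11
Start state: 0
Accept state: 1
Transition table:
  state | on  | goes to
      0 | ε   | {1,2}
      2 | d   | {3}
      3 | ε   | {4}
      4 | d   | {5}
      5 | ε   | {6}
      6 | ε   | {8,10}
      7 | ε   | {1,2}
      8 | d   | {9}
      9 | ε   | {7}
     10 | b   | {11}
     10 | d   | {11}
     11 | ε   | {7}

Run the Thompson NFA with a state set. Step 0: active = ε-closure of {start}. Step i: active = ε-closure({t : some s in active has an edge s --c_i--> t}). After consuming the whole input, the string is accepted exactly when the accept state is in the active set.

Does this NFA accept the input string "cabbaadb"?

Answer: REJECT

Steps:
start: ε-closure({0}) = {0,1,2}
'c' @ 1: {}  — state set empty
rest 'abbaadb' ignored (set empty)
final: {}; accept 1 not in set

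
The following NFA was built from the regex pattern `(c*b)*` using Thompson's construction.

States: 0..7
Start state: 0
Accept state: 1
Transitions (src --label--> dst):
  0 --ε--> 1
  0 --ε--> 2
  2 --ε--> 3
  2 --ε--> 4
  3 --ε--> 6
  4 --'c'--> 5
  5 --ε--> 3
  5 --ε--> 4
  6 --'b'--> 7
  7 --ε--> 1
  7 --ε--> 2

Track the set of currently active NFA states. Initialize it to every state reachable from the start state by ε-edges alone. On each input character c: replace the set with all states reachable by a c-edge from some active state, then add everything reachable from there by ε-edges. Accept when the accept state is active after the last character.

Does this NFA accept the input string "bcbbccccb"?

initial (ε-close {0}): {0,1,2,3,4,6}
'b' @ 1: {1,2,3,4,6,7}  ✓accept
'c' @ 2: {3,4,5,6}
'b' @ 3: {1,2,3,4,6,7}  ✓accept
'b' @ 4: {1,2,3,4,6,7}  ✓accept
'c' @ 5: {3,4,5,6}
'c' @ 6: {3,4,5,6}
'c' @ 7: {3,4,5,6}
'c' @ 8: {3,4,5,6}
'b' @ 9: {1,2,3,4,6,7}  ✓accept
final: {1,2,3,4,6,7}; accept 1 in set

Answer: ACCEPT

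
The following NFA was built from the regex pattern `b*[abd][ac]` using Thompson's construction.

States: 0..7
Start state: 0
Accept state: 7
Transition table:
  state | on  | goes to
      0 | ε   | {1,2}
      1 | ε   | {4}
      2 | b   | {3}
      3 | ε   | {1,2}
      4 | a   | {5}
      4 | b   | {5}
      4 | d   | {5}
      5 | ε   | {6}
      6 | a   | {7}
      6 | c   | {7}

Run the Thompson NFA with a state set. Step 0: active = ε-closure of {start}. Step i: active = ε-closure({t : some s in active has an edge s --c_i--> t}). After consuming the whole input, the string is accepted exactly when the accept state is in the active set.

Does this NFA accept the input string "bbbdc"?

initial (ε-close {0}): {0,1,2,4}
'b' @ 1: {1,2,3,4,5,6}
'b' @ 2: {1,2,3,4,5,6}
'b' @ 3: {1,2,3,4,5,6}
'd' @ 4: {5,6}
'c' @ 5: {7}  (accept∈set)
end set {7} — state 7 in

Answer: ACCEPT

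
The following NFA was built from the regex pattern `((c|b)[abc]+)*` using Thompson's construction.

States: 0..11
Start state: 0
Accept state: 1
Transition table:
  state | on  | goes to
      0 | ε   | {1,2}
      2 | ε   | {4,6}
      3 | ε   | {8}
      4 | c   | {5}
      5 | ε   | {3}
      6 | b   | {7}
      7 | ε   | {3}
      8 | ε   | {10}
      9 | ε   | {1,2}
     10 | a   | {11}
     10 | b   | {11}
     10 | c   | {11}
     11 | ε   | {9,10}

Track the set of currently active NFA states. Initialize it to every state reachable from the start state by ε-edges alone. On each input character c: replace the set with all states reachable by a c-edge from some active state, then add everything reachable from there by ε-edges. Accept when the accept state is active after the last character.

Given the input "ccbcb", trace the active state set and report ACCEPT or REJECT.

Answer: ACCEPT

Derivation:
start: ε-closure({0}) = {0,1,2,4,6}
'c' @ 1: {3,5,8,10}
'c' @ 2: {1,2,4,6,9,10,11}  (accept∈set)
'b' @ 3: {1,2,3,4,6,7,8,9,10,11}  (accept∈set)
'c' @ 4: {1,2,3,4,5,6,8,9,10,11}  (accept∈set)
'b' @ 5: {1,2,3,4,6,7,8,9,10,11}  (accept∈set)
end set {1,2,3,4,6,7,8,9,10,11} — state 1 in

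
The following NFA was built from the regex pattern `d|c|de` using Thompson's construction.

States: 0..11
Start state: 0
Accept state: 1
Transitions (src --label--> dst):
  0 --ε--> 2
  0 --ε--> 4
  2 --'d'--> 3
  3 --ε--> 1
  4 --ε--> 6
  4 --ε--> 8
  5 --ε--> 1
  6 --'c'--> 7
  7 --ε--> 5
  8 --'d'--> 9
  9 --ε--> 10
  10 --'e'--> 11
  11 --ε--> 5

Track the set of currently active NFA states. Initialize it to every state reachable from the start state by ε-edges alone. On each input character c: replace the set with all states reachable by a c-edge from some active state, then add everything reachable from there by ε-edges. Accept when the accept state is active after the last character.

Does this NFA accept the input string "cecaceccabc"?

Answer: REJECT

Derivation:
start: ε-closure({0}) = {0,2,4,6,8}
'c' @ 1: {1,5,7}  ✓accept
'e' @ 2: {}  — no active states
rest 'caceccabc' ignored (set empty)
after full input: {}  (accept=1 not in)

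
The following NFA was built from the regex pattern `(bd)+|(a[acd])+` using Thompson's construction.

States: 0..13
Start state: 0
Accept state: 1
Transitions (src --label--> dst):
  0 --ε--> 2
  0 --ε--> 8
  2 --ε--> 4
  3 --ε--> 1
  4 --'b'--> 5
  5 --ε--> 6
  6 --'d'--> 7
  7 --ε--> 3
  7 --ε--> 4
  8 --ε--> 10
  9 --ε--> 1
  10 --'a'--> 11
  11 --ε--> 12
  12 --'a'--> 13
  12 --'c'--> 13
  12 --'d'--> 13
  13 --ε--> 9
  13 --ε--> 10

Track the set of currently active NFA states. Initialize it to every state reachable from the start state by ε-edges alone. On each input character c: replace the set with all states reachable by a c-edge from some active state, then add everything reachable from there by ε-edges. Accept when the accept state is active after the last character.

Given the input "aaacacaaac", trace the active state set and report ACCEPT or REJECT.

initial (ε-close {0}): {0,2,4,8,10}
'a' @ 1: {11,12}
'a' @ 2: {1,9,10,13}  [accepting]
'a' @ 3: {11,12}
'c' @ 4: {1,9,10,13}  [accepting]
'a' @ 5: {11,12}
'c' @ 6: {1,9,10,13}  [accepting]
'a' @ 7: {11,12}
'a' @ 8: {1,9,10,13}  [accepting]
'a' @ 9: {11,12}
'c' @ 10: {1,9,10,13}  [accepting]
end set {1,9,10,13} — state 1 in

Answer: ACCEPT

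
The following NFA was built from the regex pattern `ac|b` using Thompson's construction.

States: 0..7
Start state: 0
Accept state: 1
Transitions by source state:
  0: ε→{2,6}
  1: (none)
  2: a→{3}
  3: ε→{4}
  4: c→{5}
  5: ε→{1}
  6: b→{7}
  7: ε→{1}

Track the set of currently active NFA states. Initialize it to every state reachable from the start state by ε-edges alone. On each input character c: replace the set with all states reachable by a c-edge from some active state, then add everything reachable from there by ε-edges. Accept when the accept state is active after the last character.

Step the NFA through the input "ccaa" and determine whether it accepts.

S₀ = ε-closure({0}) = {0,2,6}
'c' @ 1: {}  — no active states
rest 'caa' ignored (set empty)
final: {}; accept 1 not in set

Answer: REJECT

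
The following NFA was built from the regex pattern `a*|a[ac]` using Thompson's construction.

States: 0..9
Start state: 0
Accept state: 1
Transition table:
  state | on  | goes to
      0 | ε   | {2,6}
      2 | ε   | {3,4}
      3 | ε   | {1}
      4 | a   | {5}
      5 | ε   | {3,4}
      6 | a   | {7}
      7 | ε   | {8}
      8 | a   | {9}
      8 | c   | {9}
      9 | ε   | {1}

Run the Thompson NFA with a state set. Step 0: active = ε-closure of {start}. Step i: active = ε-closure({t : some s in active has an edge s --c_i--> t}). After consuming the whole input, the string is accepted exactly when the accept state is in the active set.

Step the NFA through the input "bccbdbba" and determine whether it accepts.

Answer: REJECT

Derivation:
S₀ = ε-closure({0}) = {0,1,2,3,4,6}
'b' @ 1: {}  — no active states
rest 'ccbdbba' ignored (set empty)
end set {} — state 1 not in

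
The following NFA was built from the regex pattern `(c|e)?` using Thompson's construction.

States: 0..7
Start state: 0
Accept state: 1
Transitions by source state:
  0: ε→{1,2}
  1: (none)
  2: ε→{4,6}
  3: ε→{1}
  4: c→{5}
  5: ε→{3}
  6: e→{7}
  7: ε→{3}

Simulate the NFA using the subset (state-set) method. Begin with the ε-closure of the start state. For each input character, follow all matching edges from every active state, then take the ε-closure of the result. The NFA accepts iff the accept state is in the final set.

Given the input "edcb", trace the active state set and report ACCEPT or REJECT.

S₀ = ε-closure({0}) = {0,1,2,4,6}
'e' @ 1: {1,3,7}  [accepting]
'd' @ 2: {}  — state set empty
rest 'cb' ignored (set empty)
after full input: {}  (accept=1 not in)

Answer: REJECT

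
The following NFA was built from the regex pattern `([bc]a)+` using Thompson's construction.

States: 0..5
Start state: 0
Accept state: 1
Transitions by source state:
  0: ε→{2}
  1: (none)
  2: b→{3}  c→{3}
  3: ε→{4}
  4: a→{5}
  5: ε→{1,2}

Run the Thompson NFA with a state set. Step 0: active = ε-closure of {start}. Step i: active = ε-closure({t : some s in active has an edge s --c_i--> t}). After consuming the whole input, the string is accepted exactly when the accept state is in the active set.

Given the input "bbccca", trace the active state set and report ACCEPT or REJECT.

Answer: REJECT

Trace:
start: ε-closure({0}) = {0,2}
'b' @ 1: {3,4}
'b' @ 2: {}  — state set empty
rest 'ccca' ignored (set empty)
final: {}; accept 1 not in set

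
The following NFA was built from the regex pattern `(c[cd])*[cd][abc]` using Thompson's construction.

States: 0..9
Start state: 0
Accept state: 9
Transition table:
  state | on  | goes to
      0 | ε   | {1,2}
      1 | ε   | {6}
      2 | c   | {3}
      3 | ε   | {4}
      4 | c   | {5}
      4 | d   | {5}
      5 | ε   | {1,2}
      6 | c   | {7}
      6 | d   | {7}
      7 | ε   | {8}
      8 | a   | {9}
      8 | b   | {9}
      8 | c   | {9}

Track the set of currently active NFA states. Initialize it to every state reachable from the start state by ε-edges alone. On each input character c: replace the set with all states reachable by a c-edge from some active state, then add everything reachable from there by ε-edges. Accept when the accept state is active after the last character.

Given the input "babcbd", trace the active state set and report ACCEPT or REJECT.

Answer: REJECT

Trace:
start: ε-closure({0}) = {0,1,2,6}
'b' @ 1: {}  — state set empty
rest 'abcbd' ignored (set empty)
end set {} — state 9 not in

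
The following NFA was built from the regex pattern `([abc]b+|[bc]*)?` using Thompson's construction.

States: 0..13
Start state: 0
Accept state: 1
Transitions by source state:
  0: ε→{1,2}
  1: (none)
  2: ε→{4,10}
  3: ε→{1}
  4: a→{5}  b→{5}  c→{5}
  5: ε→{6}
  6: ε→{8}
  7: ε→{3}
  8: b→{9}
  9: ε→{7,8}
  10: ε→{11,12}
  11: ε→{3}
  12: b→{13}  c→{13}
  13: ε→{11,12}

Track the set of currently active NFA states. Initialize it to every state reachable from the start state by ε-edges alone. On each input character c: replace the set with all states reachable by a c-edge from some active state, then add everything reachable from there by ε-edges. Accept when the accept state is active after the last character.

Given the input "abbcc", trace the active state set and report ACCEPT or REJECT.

start: ε-closure({0}) = {0,1,2,3,4,10,11,12}
'a' @ 1: {5,6,8}
'b' @ 2: {1,3,7,8,9}  (accept∈set)
'b' @ 3: {1,3,7,8,9}  (accept∈set)
'c' @ 4: {}  — dead — no transitions
rest 'c' ignored (set empty)
after full input: {}  (accept=1 not in)

Answer: REJECT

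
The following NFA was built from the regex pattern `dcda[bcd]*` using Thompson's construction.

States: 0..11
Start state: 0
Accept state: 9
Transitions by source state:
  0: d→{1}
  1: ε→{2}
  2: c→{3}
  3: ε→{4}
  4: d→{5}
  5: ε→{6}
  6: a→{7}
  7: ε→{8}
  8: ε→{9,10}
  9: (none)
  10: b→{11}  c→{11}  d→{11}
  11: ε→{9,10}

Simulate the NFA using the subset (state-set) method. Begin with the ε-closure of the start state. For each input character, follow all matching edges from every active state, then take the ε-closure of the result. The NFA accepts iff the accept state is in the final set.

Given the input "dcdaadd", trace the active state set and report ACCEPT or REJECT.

start: ε-closure({0}) = {0}
'd' @ 1: {1,2}
'c' @ 2: {3,4}
'd' @ 3: {5,6}
'a' @ 4: {7,8,9,10}  (accept∈set)
'a' @ 5: {}  — dead — no transitions
rest 'dd' ignored (set empty)
after full input: {}  (accept=9 not in)

Answer: REJECT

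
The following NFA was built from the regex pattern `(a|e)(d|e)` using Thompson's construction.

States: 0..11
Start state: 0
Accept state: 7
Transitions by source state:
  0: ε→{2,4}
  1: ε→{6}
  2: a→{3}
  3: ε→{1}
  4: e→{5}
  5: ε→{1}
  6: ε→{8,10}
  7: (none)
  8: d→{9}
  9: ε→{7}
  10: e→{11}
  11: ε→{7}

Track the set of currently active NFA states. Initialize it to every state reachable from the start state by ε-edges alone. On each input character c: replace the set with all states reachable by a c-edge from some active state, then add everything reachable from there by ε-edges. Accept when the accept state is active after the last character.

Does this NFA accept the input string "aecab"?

Answer: REJECT

Derivation:
initial (ε-close {0}): {0,2,4}
'a' @ 1: {1,3,6,8,10}
'e' @ 2: {7,11}  [accepting]
'c' @ 3: {}  — no active states
rest 'ab' ignored (set empty)
after full input: {}  (accept=7 not in)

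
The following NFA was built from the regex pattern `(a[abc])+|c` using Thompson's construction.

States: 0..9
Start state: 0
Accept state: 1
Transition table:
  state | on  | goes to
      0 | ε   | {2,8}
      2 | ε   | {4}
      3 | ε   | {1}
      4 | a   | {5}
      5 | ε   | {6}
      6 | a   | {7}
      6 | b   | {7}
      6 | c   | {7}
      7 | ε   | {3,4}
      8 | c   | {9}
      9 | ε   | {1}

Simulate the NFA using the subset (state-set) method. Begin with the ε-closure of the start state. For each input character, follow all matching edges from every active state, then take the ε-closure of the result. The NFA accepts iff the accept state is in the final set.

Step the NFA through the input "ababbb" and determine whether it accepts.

Answer: REJECT

Steps:
S₀ = ε-closure({0}) = {0,2,4,8}
'a' @ 1: {5,6}
'b' @ 2: {1,3,4,7}  [accepting]
'a' @ 3: {5,6}
'b' @ 4: {1,3,4,7}  [accepting]
'b' @ 5: {}  — state set empty
rest 'b' ignored (set empty)
end set {} — state 1 not in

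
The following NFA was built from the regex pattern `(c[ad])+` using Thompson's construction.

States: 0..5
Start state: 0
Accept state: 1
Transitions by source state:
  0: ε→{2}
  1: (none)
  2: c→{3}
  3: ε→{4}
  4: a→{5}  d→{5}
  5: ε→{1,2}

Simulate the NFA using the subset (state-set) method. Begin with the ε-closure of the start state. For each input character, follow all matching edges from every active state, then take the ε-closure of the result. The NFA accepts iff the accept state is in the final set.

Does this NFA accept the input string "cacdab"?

initial (ε-close {0}): {0,2}
'c' @ 1: {3,4}
'a' @ 2: {1,2,5}  (accept∈set)
'c' @ 3: {3,4}
'd' @ 4: {1,2,5}  (accept∈set)
'a' @ 5: {}  — dead — no transitions
rest 'b' ignored (set empty)
end set {} — state 1 not in

Answer: REJECT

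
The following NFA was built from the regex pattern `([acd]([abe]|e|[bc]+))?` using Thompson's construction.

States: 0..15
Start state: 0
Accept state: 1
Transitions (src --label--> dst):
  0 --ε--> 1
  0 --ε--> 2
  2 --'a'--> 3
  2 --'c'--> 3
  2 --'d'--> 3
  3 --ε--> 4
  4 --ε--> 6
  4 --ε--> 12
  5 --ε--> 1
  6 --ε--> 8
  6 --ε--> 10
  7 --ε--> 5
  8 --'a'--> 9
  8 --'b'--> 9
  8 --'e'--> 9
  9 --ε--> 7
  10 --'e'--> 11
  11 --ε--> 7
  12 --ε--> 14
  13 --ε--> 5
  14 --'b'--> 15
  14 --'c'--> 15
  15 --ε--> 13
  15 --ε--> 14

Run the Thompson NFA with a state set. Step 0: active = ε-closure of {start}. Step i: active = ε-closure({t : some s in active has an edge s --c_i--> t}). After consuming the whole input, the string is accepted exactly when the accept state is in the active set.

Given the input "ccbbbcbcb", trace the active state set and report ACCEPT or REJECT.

Answer: ACCEPT

Trace:
S₀ = ε-closure({0}) = {0,1,2}
'c' @ 1: {3,4,6,8,10,12,14}
'c' @ 2: {1,5,13,14,15}  (accept∈set)
'b' @ 3: {1,5,13,14,15}  (accept∈set)
'b' @ 4: {1,5,13,14,15}  (accept∈set)
'b' @ 5: {1,5,13,14,15}  (accept∈set)
'c' @ 6: {1,5,13,14,15}  (accept∈set)
'b' @ 7: {1,5,13,14,15}  (accept∈set)
'c' @ 8: {1,5,13,14,15}  (accept∈set)
'b' @ 9: {1,5,13,14,15}  (accept∈set)
final: {1,5,13,14,15}; accept 1 in set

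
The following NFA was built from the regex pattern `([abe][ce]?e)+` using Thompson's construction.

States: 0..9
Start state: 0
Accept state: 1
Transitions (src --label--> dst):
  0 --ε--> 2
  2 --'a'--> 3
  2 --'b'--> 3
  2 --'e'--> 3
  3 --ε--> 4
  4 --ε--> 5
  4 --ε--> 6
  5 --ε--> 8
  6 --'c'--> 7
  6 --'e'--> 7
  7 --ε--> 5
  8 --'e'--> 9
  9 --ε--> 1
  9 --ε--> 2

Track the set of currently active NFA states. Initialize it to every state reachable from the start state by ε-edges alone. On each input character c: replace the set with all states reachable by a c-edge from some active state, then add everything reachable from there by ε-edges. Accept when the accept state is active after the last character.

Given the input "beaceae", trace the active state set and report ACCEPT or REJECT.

Answer: ACCEPT

Steps:
S₀ = ε-closure({0}) = {0,2}
'b' @ 1: {3,4,5,6,8}
'e' @ 2: {1,2,5,7,8,9}  (accept∈set)
'a' @ 3: {3,4,5,6,8}
'c' @ 4: {5,7,8}
'e' @ 5: {1,2,9}  (accept∈set)
'a' @ 6: {3,4,5,6,8}
'e' @ 7: {1,2,5,7,8,9}  (accept∈set)
after full input: {1,2,5,7,8,9}  (accept=1 in)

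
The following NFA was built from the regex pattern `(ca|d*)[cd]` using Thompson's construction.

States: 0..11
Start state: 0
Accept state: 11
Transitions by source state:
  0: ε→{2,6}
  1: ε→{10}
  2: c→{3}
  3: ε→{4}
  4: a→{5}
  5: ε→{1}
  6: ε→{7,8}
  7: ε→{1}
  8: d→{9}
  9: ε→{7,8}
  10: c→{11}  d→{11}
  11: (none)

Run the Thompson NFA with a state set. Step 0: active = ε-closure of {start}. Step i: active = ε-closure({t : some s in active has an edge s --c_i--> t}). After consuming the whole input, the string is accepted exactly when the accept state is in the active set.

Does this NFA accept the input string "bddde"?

start: ε-closure({0}) = {0,1,2,6,7,8,10}
'b' @ 1: {}  — no active states
rest 'ddde' ignored (set empty)
final: {}; accept 11 not in set

Answer: REJECT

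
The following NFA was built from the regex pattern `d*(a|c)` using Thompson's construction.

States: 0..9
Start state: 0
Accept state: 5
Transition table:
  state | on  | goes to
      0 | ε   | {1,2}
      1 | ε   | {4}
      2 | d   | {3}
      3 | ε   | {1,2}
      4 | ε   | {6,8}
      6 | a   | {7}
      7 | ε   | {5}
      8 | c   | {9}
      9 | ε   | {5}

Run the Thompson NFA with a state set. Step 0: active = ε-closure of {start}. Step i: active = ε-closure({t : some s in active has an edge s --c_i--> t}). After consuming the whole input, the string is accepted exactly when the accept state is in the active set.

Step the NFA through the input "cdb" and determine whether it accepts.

S₀ = ε-closure({0}) = {0,1,2,4,6,8}
'c' @ 1: {5,9}  ✓accept
'd' @ 2: {}  — dead — no transitions
rest 'b' ignored (set empty)
end set {} — state 5 not in

Answer: REJECT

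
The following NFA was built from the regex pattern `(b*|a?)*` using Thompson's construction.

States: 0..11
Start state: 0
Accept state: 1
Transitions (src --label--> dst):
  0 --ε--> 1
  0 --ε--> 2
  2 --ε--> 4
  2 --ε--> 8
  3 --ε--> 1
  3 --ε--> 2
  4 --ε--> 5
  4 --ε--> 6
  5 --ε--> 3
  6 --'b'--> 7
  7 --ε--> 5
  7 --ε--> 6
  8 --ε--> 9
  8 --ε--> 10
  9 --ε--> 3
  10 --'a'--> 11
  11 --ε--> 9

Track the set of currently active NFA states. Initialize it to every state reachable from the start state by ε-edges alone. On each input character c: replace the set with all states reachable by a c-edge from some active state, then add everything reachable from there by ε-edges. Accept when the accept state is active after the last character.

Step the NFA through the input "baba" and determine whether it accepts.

initial (ε-close {0}): {0,1,2,3,4,5,6,8,9,10}
'b' @ 1: {1,2,3,4,5,6,7,8,9,10}  ✓accept
'a' @ 2: {1,2,3,4,5,6,8,9,10,11}  ✓accept
'b' @ 3: {1,2,3,4,5,6,7,8,9,10}  ✓accept
'a' @ 4: {1,2,3,4,5,6,8,9,10,11}  ✓accept
after full input: {1,2,3,4,5,6,8,9,10,11}  (accept=1 in)

Answer: ACCEPT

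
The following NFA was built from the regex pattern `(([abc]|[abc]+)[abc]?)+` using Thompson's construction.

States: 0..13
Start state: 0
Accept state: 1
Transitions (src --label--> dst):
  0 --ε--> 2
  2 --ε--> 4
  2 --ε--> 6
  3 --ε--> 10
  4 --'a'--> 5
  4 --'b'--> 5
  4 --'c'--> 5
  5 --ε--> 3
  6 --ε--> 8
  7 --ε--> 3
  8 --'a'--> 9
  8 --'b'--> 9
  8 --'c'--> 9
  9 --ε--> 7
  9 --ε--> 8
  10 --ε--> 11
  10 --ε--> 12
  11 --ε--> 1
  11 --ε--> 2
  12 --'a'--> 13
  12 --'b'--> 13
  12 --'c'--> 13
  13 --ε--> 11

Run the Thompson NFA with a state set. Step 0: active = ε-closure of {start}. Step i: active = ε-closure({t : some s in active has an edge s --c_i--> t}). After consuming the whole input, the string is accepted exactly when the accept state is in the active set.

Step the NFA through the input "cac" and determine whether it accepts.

initial (ε-close {0}): {0,2,4,6,8}
'c' @ 1: {1,2,3,4,5,6,7,8,9,10,11,12}  ✓accept
'a' @ 2: {1,2,3,4,5,6,7,8,9,10,11,12,13}  ✓accept
'c' @ 3: {1,2,3,4,5,6,7,8,9,10,11,12,13}  ✓accept
after full input: {1,2,3,4,5,6,7,8,9,10,11,12,13}  (accept=1 in)

Answer: ACCEPT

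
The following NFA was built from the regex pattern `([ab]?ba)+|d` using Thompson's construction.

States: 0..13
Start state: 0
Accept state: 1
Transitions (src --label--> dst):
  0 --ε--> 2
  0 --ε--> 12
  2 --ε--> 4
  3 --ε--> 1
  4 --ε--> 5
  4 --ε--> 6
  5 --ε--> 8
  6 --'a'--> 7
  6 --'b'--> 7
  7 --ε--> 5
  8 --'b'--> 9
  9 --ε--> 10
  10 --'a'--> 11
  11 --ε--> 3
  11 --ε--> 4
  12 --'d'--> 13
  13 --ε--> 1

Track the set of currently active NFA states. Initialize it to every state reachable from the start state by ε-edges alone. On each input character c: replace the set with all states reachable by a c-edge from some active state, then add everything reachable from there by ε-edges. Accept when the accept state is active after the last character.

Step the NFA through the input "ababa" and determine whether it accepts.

S₀ = ε-closure({0}) = {0,2,4,5,6,8,12}
'a' @ 1: {5,7,8}
'b' @ 2: {9,10}
'a' @ 3: {1,3,4,5,6,8,11}  [accepting]
'b' @ 4: {5,7,8,9,10}
'a' @ 5: {1,3,4,5,6,8,11}  [accepting]
final: {1,3,4,5,6,8,11}; accept 1 in set

Answer: ACCEPT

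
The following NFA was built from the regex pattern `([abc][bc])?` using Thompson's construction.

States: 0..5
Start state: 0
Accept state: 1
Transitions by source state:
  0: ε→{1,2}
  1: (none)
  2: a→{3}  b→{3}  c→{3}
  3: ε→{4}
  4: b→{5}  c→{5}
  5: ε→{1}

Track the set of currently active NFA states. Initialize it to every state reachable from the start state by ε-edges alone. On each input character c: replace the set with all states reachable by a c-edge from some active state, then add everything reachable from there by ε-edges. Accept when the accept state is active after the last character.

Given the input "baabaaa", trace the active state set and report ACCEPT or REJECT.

Answer: REJECT

Derivation:
S₀ = ε-closure({0}) = {0,1,2}
'b' @ 1: {3,4}
'a' @ 2: {}  — dead — no transitions
rest 'abaaa' ignored (set empty)
end set {} — state 1 not in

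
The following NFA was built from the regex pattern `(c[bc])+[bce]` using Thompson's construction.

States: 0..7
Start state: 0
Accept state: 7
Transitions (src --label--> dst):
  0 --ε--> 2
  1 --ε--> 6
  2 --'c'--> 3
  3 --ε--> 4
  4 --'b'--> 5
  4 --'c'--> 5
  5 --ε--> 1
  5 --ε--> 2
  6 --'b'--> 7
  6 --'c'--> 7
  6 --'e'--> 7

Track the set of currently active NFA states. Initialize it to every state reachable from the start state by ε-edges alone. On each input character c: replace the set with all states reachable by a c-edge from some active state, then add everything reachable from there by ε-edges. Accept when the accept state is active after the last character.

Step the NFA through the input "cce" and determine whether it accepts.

Answer: ACCEPT

Derivation:
start: ε-closure({0}) = {0,2}
'c' @ 1: {3,4}
'c' @ 2: {1,2,5,6}
'e' @ 3: {7}  [accepting]
end set {7} — state 7 in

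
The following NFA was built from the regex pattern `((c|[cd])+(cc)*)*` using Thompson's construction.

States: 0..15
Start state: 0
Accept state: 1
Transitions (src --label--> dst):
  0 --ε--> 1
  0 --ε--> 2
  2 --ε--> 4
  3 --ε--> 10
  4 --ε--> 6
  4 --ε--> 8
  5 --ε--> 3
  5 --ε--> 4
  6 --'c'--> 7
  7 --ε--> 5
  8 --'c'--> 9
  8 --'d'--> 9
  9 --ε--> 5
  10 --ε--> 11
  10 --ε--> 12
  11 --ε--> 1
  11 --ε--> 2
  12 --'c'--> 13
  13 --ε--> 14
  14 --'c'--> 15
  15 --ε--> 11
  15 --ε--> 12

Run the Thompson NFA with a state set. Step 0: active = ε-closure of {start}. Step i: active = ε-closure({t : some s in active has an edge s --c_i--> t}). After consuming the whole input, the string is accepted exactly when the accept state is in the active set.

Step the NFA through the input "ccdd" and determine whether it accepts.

S₀ = ε-closure({0}) = {0,1,2,4,6,8}
'c' @ 1: {1,2,3,4,5,6,7,8,9,10,11,12}  ✓accept
'c' @ 2: {1,2,3,4,5,6,7,8,9,10,11,12,13,14}  ✓accept
'd' @ 3: {1,2,3,4,5,6,8,9,10,11,12}  ✓accept
'd' @ 4: {1,2,3,4,5,6,8,9,10,11,12}  ✓accept
after full input: {1,2,3,4,5,6,8,9,10,11,12}  (accept=1 in)

Answer: ACCEPT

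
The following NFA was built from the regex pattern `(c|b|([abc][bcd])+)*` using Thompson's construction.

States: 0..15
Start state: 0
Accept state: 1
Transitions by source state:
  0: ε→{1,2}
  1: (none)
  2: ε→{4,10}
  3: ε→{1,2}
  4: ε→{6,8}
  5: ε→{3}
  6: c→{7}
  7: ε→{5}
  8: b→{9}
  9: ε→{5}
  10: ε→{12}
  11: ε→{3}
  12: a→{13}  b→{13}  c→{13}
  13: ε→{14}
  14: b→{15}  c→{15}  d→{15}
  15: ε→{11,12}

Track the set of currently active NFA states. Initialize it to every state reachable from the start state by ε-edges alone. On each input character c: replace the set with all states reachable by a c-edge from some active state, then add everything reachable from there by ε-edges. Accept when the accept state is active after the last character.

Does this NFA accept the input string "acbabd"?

start: ε-closure({0}) = {0,1,2,4,6,8,10,12}
'a' @ 1: {13,14}
'c' @ 2: {1,2,3,4,6,8,10,11,12,15}  ✓accept
'b' @ 3: {1,2,3,4,5,6,8,9,10,12,13,14}  ✓accept
'a' @ 4: {13,14}
'b' @ 5: {1,2,3,4,6,8,10,11,12,15}  ✓accept
'd' @ 6: {}  — state set empty
end set {} — state 1 not in

Answer: REJECT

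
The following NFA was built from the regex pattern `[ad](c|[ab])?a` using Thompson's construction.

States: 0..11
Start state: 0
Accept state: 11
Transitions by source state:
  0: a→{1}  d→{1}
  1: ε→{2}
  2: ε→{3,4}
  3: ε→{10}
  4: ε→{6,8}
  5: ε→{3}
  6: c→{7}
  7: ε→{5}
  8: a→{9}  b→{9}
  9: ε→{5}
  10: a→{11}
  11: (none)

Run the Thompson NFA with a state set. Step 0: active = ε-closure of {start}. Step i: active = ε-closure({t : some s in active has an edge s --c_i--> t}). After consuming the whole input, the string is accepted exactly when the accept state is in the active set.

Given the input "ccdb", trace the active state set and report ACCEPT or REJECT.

start: ε-closure({0}) = {0}
'c' @ 1: {}  — no active states
rest 'cdb' ignored (set empty)
end set {} — state 11 not in

Answer: REJECT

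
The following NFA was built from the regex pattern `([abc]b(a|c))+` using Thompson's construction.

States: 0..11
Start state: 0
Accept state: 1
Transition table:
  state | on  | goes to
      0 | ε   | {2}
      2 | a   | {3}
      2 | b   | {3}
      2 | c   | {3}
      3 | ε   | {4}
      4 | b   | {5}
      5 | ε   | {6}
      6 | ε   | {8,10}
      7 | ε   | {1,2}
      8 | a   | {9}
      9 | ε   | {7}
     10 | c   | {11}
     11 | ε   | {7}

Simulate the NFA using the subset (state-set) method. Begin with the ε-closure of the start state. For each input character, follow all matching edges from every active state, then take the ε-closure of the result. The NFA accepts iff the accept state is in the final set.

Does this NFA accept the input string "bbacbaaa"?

Answer: REJECT

Derivation:
start: ε-closure({0}) = {0,2}
'b' @ 1: {3,4}
'b' @ 2: {5,6,8,10}
'a' @ 3: {1,2,7,9}  [accepting]
'c' @ 4: {3,4}
'b' @ 5: {5,6,8,10}
'a' @ 6: {1,2,7,9}  [accepting]
'a' @ 7: {3,4}
'a' @ 8: {}  — dead — no transitions
after full input: {}  (accept=1 not in)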